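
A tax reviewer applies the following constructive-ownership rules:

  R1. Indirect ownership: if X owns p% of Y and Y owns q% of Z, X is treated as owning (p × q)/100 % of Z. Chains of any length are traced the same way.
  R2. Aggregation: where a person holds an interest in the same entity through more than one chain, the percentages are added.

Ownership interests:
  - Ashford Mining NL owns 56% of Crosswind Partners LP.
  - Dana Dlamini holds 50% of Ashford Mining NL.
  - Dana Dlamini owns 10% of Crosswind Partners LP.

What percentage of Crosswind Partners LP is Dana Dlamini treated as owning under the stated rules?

Chain via Ashford Mining NL (R1): 50% × 56% = 28% of Crosswind Partners LP.
Direct interest in Crosswind Partners LP: 10%.
Aggregating (R2): 28% + 10% = 38%.

38%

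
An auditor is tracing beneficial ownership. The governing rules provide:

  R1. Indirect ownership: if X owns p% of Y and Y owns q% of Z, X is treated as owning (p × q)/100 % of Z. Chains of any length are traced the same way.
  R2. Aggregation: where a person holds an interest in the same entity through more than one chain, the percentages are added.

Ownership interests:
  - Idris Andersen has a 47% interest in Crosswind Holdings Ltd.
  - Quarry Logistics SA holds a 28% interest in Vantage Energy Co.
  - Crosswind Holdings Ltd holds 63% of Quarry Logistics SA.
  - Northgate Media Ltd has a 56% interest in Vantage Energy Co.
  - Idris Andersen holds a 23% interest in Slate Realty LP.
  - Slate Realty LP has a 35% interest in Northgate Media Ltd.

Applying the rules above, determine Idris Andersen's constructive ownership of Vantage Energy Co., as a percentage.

Chain via Crosswind Holdings Ltd → Quarry Logistics SA (R1): 47% × 63% × 28% = 8.2908% of Vantage Energy Co.
Chain via Slate Realty LP → Northgate Media Ltd (R1): 23% × 35% × 56% = 4.508% of Vantage Energy Co.
Aggregating (R2): 8.2908% + 4.508% = 12.7988%.

12.7988%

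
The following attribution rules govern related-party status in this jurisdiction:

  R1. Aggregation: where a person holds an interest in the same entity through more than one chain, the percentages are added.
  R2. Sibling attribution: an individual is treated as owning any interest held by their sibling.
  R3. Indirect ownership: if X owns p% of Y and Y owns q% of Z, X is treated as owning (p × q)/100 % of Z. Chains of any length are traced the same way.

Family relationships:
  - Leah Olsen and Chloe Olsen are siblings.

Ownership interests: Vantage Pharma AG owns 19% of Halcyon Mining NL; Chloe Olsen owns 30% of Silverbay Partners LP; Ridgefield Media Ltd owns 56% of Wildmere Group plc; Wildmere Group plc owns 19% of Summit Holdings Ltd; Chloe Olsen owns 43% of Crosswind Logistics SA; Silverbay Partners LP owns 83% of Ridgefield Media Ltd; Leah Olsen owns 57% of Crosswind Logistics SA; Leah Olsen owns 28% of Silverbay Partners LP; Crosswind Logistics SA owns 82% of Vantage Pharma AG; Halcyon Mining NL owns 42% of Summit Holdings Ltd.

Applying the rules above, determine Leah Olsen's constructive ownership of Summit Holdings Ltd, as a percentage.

By sibling attribution (R2), Leah Olsen is treated as also owning Chloe Olsen's interest in Silverbay Partners LP, giving 28% + 30% = 58%.
By sibling attribution (R2), Leah Olsen is treated as also owning Chloe Olsen's interest in Crosswind Logistics SA, giving 57% + 43% = 100%.
Chain via Silverbay Partners LP → Ridgefield Media Ltd → Wildmere Group plc (R3): 58% × 83% × 56% × 19% = 5.122096% of Summit Holdings Ltd.
Chain via Crosswind Logistics SA → Vantage Pharma AG → Halcyon Mining NL (R3): 100% × 82% × 19% × 42% = 6.5436% of Summit Holdings Ltd.
Aggregating (R1): 5.122096% + 6.5436% = 11.665696%.

11.665696%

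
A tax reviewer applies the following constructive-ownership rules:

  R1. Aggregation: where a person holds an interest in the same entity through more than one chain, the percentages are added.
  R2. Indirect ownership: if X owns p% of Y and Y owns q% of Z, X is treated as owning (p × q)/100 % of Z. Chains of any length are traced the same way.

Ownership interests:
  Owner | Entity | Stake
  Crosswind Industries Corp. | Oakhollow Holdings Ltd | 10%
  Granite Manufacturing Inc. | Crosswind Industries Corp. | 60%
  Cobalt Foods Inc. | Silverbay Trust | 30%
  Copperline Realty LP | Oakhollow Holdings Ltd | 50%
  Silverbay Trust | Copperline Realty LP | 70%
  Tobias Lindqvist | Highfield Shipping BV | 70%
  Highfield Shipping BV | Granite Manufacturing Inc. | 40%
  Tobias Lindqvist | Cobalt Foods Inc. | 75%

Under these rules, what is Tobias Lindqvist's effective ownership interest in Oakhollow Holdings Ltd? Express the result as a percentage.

Chain via Cobalt Foods Inc. → Silverbay Trust → Copperline Realty LP (R2): 75% × 30% × 70% × 50% = 7.875% of Oakhollow Holdings Ltd.
Chain via Highfield Shipping BV → Granite Manufacturing Inc. → Crosswind Industries Corp. (R2): 70% × 40% × 60% × 10% = 1.68% of Oakhollow Holdings Ltd.
Aggregating (R1): 7.875% + 1.68% = 9.555%.

9.555%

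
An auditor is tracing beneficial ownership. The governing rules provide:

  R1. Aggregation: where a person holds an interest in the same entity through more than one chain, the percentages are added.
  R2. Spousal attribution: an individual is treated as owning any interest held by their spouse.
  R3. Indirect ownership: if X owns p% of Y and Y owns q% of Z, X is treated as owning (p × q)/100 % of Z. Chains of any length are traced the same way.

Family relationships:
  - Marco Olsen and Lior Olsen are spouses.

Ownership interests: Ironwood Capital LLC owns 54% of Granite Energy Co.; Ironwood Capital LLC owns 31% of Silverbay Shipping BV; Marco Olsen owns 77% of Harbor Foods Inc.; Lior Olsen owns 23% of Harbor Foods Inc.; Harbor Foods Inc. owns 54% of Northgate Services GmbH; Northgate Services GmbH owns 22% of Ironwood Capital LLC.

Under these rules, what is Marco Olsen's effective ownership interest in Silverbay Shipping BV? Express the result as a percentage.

3.6828%

By spousal attribution (R2), Marco Olsen is treated as also owning Lior Olsen's interest in Harbor Foods Inc, giving 77% + 23% = 100%.
Chain via Harbor Foods Inc. → Northgate Services GmbH → Ironwood Capital LLC (R3): 100% × 54% × 22% × 31% = 3.6828% of Silverbay Shipping BV.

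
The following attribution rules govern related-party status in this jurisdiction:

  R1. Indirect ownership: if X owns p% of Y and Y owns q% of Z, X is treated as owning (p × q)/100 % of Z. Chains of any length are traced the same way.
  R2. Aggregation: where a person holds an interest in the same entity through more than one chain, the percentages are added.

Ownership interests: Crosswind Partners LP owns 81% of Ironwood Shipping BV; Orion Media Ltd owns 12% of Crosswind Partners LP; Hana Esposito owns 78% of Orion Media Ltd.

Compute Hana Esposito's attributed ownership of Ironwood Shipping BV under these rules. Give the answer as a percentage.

7.5816%

Chain via Orion Media Ltd → Crosswind Partners LP (R1): 78% × 12% × 81% = 7.5816% of Ironwood Shipping BV.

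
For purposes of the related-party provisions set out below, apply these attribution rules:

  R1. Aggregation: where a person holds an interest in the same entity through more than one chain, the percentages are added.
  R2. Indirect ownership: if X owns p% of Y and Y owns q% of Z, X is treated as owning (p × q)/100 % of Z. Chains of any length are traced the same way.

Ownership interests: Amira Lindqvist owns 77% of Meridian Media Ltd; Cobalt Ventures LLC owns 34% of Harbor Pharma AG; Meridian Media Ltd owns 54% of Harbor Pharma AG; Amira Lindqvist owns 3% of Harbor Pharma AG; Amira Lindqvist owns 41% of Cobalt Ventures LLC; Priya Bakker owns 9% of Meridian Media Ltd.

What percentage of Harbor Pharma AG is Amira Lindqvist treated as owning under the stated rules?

58.52%

Chain via Cobalt Ventures LLC (R2): 41% × 34% = 13.94% of Harbor Pharma AG.
Chain via Meridian Media Ltd (R2): 77% × 54% = 41.58% of Harbor Pharma AG.
Direct interest in Harbor Pharma AG: 3%.
Aggregating (R1): 13.94% + 41.58% + 3% = 58.52%.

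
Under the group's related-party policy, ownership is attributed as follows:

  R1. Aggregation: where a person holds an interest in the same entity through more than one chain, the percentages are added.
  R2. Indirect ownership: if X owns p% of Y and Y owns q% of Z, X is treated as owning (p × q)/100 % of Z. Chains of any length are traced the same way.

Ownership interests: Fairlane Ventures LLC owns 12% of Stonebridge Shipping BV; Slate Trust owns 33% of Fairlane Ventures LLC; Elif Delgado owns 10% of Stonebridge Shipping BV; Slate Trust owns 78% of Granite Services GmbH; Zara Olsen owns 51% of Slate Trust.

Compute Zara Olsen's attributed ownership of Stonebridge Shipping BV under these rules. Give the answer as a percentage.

Chain via Slate Trust → Fairlane Ventures LLC (R2): 51% × 33% × 12% = 2.0196% of Stonebridge Shipping BV.

2.0196%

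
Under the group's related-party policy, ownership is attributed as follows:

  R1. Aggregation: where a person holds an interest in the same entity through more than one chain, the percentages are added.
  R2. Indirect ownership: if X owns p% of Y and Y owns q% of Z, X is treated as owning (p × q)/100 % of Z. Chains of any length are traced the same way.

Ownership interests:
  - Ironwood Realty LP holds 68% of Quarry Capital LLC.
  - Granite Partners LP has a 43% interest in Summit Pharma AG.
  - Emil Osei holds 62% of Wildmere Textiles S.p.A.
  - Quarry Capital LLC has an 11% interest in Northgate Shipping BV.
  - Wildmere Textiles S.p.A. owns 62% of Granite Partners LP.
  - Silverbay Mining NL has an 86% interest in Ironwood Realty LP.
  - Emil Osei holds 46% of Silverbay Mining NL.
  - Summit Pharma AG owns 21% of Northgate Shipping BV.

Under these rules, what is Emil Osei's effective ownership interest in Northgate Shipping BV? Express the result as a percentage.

Chain via Wildmere Textiles S.p.A. → Granite Partners LP → Summit Pharma AG (R2): 62% × 62% × 43% × 21% = 3.471132% of Northgate Shipping BV.
Chain via Silverbay Mining NL → Ironwood Realty LP → Quarry Capital LLC (R2): 46% × 86% × 68% × 11% = 2.959088% of Northgate Shipping BV.
Aggregating (R1): 3.471132% + 2.959088% = 6.43022%.

6.43022%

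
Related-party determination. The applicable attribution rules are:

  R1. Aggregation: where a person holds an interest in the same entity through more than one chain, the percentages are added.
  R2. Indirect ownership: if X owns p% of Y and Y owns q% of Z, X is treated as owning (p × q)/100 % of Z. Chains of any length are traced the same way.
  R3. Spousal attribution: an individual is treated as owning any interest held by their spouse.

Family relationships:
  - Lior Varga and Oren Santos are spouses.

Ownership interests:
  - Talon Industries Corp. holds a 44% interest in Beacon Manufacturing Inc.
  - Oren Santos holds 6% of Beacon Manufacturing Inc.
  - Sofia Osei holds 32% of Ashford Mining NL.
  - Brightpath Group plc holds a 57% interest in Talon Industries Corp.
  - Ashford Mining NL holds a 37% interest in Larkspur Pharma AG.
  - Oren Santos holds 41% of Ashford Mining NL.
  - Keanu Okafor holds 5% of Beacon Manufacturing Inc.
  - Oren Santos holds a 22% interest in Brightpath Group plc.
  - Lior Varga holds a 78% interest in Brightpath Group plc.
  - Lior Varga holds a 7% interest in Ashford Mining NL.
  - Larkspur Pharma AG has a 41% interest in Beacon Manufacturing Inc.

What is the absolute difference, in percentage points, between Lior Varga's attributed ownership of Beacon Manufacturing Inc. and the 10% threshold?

28.3616

By spousal attribution (R3), Lior Varga is treated as also owning Oren Santos's interest in Brightpath Group plc, giving 78% + 22% = 100%.
By spousal attribution (R3), Lior Varga is treated as also owning Oren Santos's interest in Ashford Mining NL, giving 7% + 41% = 48%.
By spousal attribution (R3), Lior Varga is treated as owning Oren Santos's 6% interest in Beacon Manufacturing Inc.
Chain via Brightpath Group plc → Talon Industries Corp. (R2): 100% × 57% × 44% = 25.08% of Beacon Manufacturing Inc.
Chain via Ashford Mining NL → Larkspur Pharma AG (R2): 48% × 37% × 41% = 7.2816% of Beacon Manufacturing Inc.
Direct interest in Beacon Manufacturing Inc: 6%.
Aggregating (R1): 25.08% + 7.2816% + 6% = 38.3616%.
38.3616% exceeds the 10% threshold by 28.3616 percentage points.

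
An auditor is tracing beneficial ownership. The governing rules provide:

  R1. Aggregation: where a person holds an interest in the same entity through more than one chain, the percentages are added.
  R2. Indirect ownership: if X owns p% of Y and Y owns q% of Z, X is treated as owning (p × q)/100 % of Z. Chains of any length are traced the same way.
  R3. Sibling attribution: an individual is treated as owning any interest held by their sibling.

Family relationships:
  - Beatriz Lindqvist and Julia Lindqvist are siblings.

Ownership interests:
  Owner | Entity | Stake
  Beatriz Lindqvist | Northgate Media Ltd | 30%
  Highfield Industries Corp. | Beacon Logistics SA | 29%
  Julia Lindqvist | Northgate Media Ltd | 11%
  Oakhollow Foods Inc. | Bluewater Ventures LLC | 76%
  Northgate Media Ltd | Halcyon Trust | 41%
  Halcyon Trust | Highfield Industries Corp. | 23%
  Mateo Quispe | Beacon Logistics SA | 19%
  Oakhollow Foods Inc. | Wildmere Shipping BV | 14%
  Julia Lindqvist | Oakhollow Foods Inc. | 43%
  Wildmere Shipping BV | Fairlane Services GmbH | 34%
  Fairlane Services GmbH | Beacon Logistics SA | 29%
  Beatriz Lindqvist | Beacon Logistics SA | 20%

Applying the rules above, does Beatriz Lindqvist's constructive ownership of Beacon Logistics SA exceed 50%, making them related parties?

By sibling attribution (R3), Beatriz Lindqvist is treated as also owning Julia Lindqvist's interest in Northgate Media Ltd, giving 30% + 11% = 41%.
By sibling attribution (R3), Beatriz Lindqvist is treated as owning Julia Lindqvist's 43% interest in Oakhollow Foods Inc.
Chain via Northgate Media Ltd → Halcyon Trust → Highfield Industries Corp. (R2): 41% × 41% × 23% × 29% = 1.121227% of Beacon Logistics SA.
Direct interest in Beacon Logistics SA: 20%.
Chain via Oakhollow Foods Inc. → Wildmere Shipping BV → Fairlane Services GmbH (R2): 43% × 14% × 34% × 29% = 0.593572% of Beacon Logistics SA.
Aggregating (R1): 1.121227% + 20% + 0.593572% = 21.714799%.
21.714799% does not exceed the 50% threshold, so Beatriz is not a related party to Beacon Logistics SA.

No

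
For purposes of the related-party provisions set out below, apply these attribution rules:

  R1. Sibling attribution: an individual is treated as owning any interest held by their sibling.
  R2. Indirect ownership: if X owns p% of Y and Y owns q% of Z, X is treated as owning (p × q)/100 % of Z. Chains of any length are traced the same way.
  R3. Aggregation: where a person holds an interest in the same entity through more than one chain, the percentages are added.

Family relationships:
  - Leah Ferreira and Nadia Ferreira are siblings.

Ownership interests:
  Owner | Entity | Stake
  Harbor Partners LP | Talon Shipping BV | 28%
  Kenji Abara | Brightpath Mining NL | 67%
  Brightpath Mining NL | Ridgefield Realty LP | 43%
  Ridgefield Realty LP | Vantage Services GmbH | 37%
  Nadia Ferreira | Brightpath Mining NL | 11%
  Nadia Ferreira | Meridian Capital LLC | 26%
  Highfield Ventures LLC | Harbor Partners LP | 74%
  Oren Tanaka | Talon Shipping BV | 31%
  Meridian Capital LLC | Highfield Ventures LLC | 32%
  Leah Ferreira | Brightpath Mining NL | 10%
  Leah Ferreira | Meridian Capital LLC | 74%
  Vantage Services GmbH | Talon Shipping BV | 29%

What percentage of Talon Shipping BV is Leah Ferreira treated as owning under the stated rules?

By sibling attribution (R1), Leah Ferreira is treated as also owning Nadia Ferreira's interest in Meridian Capital LLC, giving 74% + 26% = 100%.
By sibling attribution (R1), Leah Ferreira is treated as also owning Nadia Ferreira's interest in Brightpath Mining NL, giving 10% + 11% = 21%.
Chain via Meridian Capital LLC → Highfield Ventures LLC → Harbor Partners LP (R2): 100% × 32% × 74% × 28% = 6.6304% of Talon Shipping BV.
Chain via Brightpath Mining NL → Ridgefield Realty LP → Vantage Services GmbH (R2): 21% × 43% × 37% × 29% = 0.968919% of Talon Shipping BV.
Aggregating (R3): 6.6304% + 0.968919% = 7.599319%.

7.599319%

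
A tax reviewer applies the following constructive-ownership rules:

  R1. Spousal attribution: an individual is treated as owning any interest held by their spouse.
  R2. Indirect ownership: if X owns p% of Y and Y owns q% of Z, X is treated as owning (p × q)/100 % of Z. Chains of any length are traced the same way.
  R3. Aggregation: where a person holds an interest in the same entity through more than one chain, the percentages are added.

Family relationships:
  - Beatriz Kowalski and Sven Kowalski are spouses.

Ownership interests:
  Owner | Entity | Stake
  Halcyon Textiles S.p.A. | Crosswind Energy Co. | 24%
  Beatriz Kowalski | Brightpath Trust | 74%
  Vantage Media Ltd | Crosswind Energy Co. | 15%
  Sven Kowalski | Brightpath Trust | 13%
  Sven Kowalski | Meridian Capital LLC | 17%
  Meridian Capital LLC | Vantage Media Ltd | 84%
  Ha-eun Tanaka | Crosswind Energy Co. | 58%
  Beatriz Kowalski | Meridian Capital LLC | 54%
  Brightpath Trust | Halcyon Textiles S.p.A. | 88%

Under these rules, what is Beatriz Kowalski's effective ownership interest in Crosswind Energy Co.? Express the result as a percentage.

27.3204%

By spousal attribution (R1), Beatriz Kowalski is treated as also owning Sven Kowalski's interest in Brightpath Trust, giving 74% + 13% = 87%.
By spousal attribution (R1), Beatriz Kowalski is treated as also owning Sven Kowalski's interest in Meridian Capital LLC, giving 54% + 17% = 71%.
Chain via Brightpath Trust → Halcyon Textiles S.p.A. (R2): 87% × 88% × 24% = 18.3744% of Crosswind Energy Co.
Chain via Meridian Capital LLC → Vantage Media Ltd (R2): 71% × 84% × 15% = 8.946% of Crosswind Energy Co.
Aggregating (R3): 18.3744% + 8.946% = 27.3204%.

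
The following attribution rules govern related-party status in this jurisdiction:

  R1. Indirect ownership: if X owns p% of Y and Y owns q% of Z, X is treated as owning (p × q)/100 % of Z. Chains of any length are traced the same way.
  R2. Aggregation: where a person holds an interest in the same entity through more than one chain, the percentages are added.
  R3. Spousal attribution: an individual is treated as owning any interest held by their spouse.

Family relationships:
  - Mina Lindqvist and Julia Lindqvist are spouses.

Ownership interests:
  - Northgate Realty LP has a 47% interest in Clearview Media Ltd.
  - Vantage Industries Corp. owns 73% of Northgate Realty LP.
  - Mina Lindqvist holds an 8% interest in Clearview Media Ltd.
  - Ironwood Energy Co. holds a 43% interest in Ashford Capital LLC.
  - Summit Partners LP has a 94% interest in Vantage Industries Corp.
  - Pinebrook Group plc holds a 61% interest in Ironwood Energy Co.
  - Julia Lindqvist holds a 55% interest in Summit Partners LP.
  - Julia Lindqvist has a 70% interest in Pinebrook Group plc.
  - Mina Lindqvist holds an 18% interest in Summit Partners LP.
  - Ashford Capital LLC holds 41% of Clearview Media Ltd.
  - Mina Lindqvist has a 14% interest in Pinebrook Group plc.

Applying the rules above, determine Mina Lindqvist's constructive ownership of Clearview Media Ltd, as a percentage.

By spousal attribution (R3), Mina Lindqvist is treated as also owning Julia Lindqvist's interest in Summit Partners LP, giving 18% + 55% = 73%.
By spousal attribution (R3), Mina Lindqvist is treated as also owning Julia Lindqvist's interest in Pinebrook Group plc, giving 14% + 70% = 84%.
Chain via Summit Partners LP → Vantage Industries Corp. → Northgate Realty LP (R1): 73% × 94% × 73% × 47% = 23.543522% of Clearview Media Ltd.
Chain via Pinebrook Group plc → Ironwood Energy Co. → Ashford Capital LLC (R1): 84% × 61% × 43% × 41% = 9.033612% of Clearview Media Ltd.
Direct interest in Clearview Media Ltd: 8%.
Aggregating (R2): 23.543522% + 9.033612% + 8% = 40.577134%.

40.577134%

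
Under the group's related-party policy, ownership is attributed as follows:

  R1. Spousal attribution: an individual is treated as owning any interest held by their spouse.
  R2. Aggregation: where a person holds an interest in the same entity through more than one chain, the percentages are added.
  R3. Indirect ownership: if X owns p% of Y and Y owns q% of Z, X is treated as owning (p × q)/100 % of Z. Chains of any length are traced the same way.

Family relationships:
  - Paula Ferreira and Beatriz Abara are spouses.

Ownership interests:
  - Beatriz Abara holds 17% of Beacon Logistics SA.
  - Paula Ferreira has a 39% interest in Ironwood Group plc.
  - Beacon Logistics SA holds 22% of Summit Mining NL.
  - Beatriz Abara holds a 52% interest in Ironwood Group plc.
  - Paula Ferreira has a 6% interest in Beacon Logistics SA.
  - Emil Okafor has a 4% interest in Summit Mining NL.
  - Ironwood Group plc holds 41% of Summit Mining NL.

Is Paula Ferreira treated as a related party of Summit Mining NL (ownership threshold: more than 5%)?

By spousal attribution (R1), Paula Ferreira is treated as also owning Beatriz Abara's interest in Beacon Logistics SA, giving 6% + 17% = 23%.
By spousal attribution (R1), Paula Ferreira is treated as also owning Beatriz Abara's interest in Ironwood Group plc, giving 39% + 52% = 91%.
Chain via Beacon Logistics SA (R3): 23% × 22% = 5.06% of Summit Mining NL.
Chain via Ironwood Group plc (R3): 91% × 41% = 37.31% of Summit Mining NL.
Aggregating (R2): 5.06% + 37.31% = 42.37%.
42.37% exceeds the 5% threshold, so Paula is a related party to Summit Mining NL.

Yes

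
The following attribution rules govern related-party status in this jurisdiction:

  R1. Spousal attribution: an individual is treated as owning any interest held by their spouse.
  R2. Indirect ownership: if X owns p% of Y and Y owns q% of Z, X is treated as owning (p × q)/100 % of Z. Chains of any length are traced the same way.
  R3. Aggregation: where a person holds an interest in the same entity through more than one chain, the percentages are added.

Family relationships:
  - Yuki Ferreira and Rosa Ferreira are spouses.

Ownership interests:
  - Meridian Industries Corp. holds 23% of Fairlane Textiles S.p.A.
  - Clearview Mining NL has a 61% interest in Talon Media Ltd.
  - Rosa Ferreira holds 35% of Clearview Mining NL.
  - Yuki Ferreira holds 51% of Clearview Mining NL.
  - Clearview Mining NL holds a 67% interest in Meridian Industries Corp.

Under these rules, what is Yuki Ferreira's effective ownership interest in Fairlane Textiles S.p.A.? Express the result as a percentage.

By spousal attribution (R1), Yuki Ferreira is treated as also owning Rosa Ferreira's interest in Clearview Mining NL, giving 51% + 35% = 86%.
Chain via Clearview Mining NL → Meridian Industries Corp. (R2): 86% × 67% × 23% = 13.2526% of Fairlane Textiles S.p.A.

13.2526%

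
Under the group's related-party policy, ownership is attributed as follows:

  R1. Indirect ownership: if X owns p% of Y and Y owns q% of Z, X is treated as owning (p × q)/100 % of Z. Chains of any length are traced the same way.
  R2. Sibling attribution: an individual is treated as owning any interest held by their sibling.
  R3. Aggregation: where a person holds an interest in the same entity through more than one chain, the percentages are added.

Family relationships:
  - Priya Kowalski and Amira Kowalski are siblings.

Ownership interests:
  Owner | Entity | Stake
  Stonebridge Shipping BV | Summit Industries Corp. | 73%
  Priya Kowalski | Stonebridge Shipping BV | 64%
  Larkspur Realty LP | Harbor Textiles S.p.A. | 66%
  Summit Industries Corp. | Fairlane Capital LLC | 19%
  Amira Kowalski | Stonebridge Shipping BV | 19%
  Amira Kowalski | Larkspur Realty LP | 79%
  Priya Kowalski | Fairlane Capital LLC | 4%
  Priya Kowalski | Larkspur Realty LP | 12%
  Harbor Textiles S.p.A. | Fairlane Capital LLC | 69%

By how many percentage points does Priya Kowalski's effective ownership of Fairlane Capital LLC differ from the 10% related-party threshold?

By sibling attribution (R2), Priya Kowalski is treated as also owning Amira Kowalski's interest in Stonebridge Shipping BV, giving 64% + 19% = 83%.
By sibling attribution (R2), Priya Kowalski is treated as also owning Amira Kowalski's interest in Larkspur Realty LP, giving 12% + 79% = 91%.
Chain via Stonebridge Shipping BV → Summit Industries Corp. (R1): 83% × 73% × 19% = 11.5121% of Fairlane Capital LLC.
Chain via Larkspur Realty LP → Harbor Textiles S.p.A. (R1): 91% × 66% × 69% = 41.4414% of Fairlane Capital LLC.
Direct interest in Fairlane Capital LLC: 4%.
Aggregating (R3): 11.5121% + 41.4414% + 4% = 56.9535%.
56.9535% exceeds the 10% threshold by 46.9535 percentage points.

46.9535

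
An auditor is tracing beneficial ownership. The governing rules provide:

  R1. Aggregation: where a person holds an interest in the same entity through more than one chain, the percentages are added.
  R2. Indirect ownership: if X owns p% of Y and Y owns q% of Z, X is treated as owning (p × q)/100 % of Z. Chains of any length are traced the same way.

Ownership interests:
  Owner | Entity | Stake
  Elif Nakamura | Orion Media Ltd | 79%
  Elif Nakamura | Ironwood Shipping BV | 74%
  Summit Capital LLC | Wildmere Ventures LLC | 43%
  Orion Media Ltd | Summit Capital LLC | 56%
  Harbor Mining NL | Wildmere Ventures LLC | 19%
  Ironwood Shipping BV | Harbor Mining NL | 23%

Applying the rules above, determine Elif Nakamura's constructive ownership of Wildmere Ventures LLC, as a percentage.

22.257%

Chain via Ironwood Shipping BV → Harbor Mining NL (R2): 74% × 23% × 19% = 3.2338% of Wildmere Ventures LLC.
Chain via Orion Media Ltd → Summit Capital LLC (R2): 79% × 56% × 43% = 19.0232% of Wildmere Ventures LLC.
Aggregating (R1): 3.2338% + 19.0232% = 22.257%.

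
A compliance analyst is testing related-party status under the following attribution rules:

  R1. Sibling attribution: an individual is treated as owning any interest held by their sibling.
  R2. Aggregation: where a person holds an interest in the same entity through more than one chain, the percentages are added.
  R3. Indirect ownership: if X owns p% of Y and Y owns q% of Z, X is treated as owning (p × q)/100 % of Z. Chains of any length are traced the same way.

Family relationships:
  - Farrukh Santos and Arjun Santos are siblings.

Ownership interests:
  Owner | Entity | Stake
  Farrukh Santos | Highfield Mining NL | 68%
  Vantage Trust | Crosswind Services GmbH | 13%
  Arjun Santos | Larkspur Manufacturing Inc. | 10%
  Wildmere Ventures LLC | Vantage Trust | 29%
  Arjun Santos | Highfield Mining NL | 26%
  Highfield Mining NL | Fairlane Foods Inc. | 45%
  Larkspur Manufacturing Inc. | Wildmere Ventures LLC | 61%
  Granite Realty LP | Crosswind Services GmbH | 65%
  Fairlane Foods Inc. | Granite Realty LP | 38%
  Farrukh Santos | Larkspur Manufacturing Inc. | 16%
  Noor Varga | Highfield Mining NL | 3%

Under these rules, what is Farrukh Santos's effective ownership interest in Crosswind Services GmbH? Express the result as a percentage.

11.046022%

By sibling attribution (R1), Farrukh Santos is treated as also owning Arjun Santos's interest in Highfield Mining NL, giving 68% + 26% = 94%.
By sibling attribution (R1), Farrukh Santos is treated as also owning Arjun Santos's interest in Larkspur Manufacturing Inc, giving 16% + 10% = 26%.
Chain via Highfield Mining NL → Fairlane Foods Inc. → Granite Realty LP (R3): 94% × 45% × 38% × 65% = 10.4481% of Crosswind Services GmbH.
Chain via Larkspur Manufacturing Inc. → Wildmere Ventures LLC → Vantage Trust (R3): 26% × 61% × 29% × 13% = 0.597922% of Crosswind Services GmbH.
Aggregating (R2): 10.4481% + 0.597922% = 11.046022%.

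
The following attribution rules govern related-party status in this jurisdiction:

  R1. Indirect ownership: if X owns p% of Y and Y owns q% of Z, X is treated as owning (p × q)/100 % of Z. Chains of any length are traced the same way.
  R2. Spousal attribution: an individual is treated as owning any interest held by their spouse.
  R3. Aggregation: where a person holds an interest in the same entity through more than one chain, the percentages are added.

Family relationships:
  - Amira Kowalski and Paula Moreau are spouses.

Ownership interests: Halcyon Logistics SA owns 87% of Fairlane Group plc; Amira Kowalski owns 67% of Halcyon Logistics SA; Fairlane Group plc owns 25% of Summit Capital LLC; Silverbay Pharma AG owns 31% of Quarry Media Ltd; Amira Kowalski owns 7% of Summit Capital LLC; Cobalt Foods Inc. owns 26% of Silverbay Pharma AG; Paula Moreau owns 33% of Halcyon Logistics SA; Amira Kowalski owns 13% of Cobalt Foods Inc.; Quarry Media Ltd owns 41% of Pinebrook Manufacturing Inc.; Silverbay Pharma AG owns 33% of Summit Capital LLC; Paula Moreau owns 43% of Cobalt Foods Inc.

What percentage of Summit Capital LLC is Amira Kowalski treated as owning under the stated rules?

33.5548%

By spousal attribution (R2), Amira Kowalski is treated as also owning Paula Moreau's interest in Halcyon Logistics SA, giving 67% + 33% = 100%.
By spousal attribution (R2), Amira Kowalski is treated as also owning Paula Moreau's interest in Cobalt Foods Inc, giving 13% + 43% = 56%.
Chain via Halcyon Logistics SA → Fairlane Group plc (R1): 100% × 87% × 25% = 21.75% of Summit Capital LLC.
Chain via Cobalt Foods Inc. → Silverbay Pharma AG (R1): 56% × 26% × 33% = 4.8048% of Summit Capital LLC.
Direct interest in Summit Capital LLC: 7%.
Aggregating (R3): 21.75% + 4.8048% + 7% = 33.5548%.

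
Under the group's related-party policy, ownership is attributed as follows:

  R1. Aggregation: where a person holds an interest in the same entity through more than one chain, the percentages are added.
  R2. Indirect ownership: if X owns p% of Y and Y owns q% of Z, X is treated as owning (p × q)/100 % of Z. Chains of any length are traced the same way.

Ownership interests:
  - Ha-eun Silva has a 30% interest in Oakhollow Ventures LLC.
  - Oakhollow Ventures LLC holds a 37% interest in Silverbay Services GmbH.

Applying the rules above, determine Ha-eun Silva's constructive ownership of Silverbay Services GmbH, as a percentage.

11.1%

Chain via Oakhollow Ventures LLC (R2): 30% × 37% = 11.1% of Silverbay Services GmbH.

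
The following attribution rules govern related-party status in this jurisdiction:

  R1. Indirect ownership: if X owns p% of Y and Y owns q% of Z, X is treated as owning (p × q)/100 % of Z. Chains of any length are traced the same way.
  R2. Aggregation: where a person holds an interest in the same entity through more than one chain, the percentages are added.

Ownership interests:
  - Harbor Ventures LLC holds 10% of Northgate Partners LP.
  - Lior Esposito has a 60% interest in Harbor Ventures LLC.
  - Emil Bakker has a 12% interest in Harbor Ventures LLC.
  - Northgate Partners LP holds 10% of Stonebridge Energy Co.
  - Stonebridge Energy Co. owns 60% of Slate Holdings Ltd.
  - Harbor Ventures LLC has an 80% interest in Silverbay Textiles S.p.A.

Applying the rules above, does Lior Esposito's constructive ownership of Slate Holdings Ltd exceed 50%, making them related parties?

No

Chain via Harbor Ventures LLC → Northgate Partners LP → Stonebridge Energy Co. (R1): 60% × 10% × 10% × 60% = 0.36% of Slate Holdings Ltd.
0.36% does not exceed the 50% threshold, so Lior is not a related party to Slate Holdings Ltd.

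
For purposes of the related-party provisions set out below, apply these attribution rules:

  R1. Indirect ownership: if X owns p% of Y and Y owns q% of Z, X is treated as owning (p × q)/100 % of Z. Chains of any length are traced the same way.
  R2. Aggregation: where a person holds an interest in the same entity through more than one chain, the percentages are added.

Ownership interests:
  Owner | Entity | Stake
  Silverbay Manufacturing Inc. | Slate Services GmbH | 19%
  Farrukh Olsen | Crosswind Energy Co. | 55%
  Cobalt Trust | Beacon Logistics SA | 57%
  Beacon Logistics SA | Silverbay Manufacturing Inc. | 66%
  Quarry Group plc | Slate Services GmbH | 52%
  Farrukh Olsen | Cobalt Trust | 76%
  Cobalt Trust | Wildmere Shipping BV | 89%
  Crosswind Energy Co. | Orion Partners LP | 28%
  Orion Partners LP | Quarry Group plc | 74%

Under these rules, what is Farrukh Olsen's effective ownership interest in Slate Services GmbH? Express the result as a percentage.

11.358248%

Chain via Cobalt Trust → Beacon Logistics SA → Silverbay Manufacturing Inc. (R1): 76% × 57% × 66% × 19% = 5.432328% of Slate Services GmbH.
Chain via Crosswind Energy Co. → Orion Partners LP → Quarry Group plc (R1): 55% × 28% × 74% × 52% = 5.92592% of Slate Services GmbH.
Aggregating (R2): 5.432328% + 5.92592% = 11.358248%.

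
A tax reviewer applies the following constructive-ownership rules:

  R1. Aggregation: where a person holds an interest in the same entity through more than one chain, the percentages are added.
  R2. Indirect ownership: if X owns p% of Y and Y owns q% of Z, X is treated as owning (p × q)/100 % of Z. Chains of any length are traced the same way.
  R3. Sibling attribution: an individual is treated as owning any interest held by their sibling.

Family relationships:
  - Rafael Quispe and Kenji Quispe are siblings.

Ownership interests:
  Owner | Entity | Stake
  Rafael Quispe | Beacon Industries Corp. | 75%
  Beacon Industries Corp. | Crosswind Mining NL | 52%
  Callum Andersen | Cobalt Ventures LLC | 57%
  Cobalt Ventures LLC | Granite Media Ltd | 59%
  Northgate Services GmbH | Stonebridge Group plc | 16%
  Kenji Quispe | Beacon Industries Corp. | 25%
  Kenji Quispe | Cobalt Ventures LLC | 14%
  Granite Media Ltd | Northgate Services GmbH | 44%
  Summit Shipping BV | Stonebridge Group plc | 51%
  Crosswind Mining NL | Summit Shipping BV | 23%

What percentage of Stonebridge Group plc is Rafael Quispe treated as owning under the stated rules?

6.681104%

By sibling attribution (R3), Rafael Quispe is treated as also owning Kenji Quispe's interest in Beacon Industries Corp, giving 75% + 25% = 100%.
By sibling attribution (R3), Rafael Quispe is treated as owning Kenji Quispe's 14% interest in Cobalt Ventures LLC.
Chain via Beacon Industries Corp. → Crosswind Mining NL → Summit Shipping BV (R2): 100% × 52% × 23% × 51% = 6.0996% of Stonebridge Group plc.
Chain via Cobalt Ventures LLC → Granite Media Ltd → Northgate Services GmbH (R2): 14% × 59% × 44% × 16% = 0.581504% of Stonebridge Group plc.
Aggregating (R1): 6.0996% + 0.581504% = 6.681104%.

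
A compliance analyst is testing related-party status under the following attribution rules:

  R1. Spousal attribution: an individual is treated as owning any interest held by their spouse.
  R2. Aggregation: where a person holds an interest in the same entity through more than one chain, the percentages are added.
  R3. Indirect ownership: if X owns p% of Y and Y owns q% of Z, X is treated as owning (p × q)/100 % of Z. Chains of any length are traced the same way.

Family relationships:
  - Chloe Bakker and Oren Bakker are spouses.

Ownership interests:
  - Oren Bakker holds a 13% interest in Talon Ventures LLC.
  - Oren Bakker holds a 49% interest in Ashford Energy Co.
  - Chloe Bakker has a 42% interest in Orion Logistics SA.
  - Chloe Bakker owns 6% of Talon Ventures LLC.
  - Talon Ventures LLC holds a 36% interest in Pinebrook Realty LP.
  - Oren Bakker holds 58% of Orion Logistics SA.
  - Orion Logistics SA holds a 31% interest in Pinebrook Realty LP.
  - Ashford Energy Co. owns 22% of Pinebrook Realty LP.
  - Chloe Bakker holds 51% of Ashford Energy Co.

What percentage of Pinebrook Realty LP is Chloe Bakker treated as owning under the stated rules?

59.84%

By spousal attribution (R1), Chloe Bakker is treated as also owning Oren Bakker's interest in Talon Ventures LLC, giving 6% + 13% = 19%.
By spousal attribution (R1), Chloe Bakker is treated as also owning Oren Bakker's interest in Ashford Energy Co, giving 51% + 49% = 100%.
By spousal attribution (R1), Chloe Bakker is treated as also owning Oren Bakker's interest in Orion Logistics SA, giving 42% + 58% = 100%.
Chain via Talon Ventures LLC (R3): 19% × 36% = 6.84% of Pinebrook Realty LP.
Chain via Ashford Energy Co. (R3): 100% × 22% = 22% of Pinebrook Realty LP.
Chain via Orion Logistics SA (R3): 100% × 31% = 31% of Pinebrook Realty LP.
Aggregating (R2): 6.84% + 22% + 31% = 59.84%.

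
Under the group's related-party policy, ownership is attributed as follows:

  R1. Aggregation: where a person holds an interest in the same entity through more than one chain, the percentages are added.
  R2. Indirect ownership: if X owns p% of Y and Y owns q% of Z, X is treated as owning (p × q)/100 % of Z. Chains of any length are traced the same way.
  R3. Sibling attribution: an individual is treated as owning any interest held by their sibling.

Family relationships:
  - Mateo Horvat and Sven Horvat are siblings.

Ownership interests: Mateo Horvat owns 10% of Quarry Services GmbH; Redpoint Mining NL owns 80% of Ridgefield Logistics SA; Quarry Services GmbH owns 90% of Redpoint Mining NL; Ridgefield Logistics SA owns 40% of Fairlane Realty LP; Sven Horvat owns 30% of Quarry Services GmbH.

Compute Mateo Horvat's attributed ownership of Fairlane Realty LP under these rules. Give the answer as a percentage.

By sibling attribution (R3), Mateo Horvat is treated as also owning Sven Horvat's interest in Quarry Services GmbH, giving 10% + 30% = 40%.
Chain via Quarry Services GmbH → Redpoint Mining NL → Ridgefield Logistics SA (R2): 40% × 90% × 80% × 40% = 11.52% of Fairlane Realty LP.

11.52%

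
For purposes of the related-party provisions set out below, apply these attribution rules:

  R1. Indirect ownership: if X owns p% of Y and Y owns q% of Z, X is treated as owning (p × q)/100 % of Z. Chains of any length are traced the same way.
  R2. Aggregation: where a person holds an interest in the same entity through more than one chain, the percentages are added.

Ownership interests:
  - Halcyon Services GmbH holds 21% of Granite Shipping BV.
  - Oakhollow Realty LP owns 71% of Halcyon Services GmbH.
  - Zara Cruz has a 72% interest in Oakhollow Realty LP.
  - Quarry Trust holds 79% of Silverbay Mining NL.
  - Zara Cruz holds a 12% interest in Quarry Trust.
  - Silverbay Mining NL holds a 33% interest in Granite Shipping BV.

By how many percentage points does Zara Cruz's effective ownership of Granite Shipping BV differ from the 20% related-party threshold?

6.1364

Chain via Oakhollow Realty LP → Halcyon Services GmbH (R1): 72% × 71% × 21% = 10.7352% of Granite Shipping BV.
Chain via Quarry Trust → Silverbay Mining NL (R1): 12% × 79% × 33% = 3.1284% of Granite Shipping BV.
Aggregating (R2): 10.7352% + 3.1284% = 13.8636%.
13.8636% falls short of the 20% threshold by 6.1364 percentage points.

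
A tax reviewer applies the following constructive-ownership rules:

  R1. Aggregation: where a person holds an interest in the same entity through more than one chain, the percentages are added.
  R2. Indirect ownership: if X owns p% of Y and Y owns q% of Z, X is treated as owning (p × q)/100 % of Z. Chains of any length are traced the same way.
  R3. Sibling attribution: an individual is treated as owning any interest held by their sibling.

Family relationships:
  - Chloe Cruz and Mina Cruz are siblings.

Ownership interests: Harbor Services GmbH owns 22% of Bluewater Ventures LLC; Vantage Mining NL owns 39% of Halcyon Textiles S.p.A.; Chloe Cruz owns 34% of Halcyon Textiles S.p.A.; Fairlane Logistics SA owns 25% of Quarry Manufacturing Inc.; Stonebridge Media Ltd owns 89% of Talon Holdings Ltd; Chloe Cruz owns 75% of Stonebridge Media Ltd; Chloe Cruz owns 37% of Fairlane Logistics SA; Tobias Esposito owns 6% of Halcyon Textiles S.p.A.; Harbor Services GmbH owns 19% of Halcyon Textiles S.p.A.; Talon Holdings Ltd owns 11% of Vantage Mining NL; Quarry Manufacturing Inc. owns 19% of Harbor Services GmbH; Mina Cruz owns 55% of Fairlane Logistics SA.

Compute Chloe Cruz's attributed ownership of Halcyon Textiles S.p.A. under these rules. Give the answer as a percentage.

37.693875%

By sibling attribution (R3), Chloe Cruz is treated as also owning Mina Cruz's interest in Fairlane Logistics SA, giving 37% + 55% = 92%.
Chain via Stonebridge Media Ltd → Talon Holdings Ltd → Vantage Mining NL (R2): 75% × 89% × 11% × 39% = 2.863575% of Halcyon Textiles S.p.A.
Chain via Fairlane Logistics SA → Quarry Manufacturing Inc. → Harbor Services GmbH (R2): 92% × 25% × 19% × 19% = 0.8303% of Halcyon Textiles S.p.A.
Direct interest in Halcyon Textiles S.p.A: 34%.
Aggregating (R1): 2.863575% + 0.8303% + 34% = 37.693875%.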